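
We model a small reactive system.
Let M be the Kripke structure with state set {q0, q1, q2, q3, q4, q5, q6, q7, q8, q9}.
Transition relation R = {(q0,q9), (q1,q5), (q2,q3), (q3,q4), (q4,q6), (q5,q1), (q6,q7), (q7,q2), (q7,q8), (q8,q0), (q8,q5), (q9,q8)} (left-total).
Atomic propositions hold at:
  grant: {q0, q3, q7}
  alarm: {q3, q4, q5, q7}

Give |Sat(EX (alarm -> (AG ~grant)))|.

7

Sat(~grant) = {q1, q2, q4, q5, q6, q8, q9}
AG ~grant: greatest fixpoint, start Z0 = {q1, q2, q4, q5, q6, q8, q9}, keep only states in Sat with every successor in Z. Z1 = {q1, q4, q5, q9}; Z2 = {q1, q5}; fixed.
Sat(AG ~grant) = {q1, q5}
Sat(alarm -> (AG ~grant)) = {q0, q1, q2, q5, q6, q8, q9}
Sat(EX (alarm -> (AG ~grant))) = {s : some successor in {q0, q1, q2, q5, q6, q8, q9}} = {q0, q1, q4, q5, q7, q8, q9}
|Sat(EX (alarm -> (AG ~grant)))| = |{q0, q1, q4, q5, q7, q8, q9}| = 7.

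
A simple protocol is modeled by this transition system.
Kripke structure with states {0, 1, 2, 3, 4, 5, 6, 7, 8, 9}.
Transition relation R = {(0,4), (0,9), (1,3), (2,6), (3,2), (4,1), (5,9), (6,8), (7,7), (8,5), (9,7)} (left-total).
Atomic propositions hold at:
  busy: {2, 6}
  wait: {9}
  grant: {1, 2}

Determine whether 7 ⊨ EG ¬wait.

Sat(¬wait) = {0, 1, 2, 3, 4, 5, 6, 7, 8}
EG ¬wait: greatest fixpoint, start Z0 = {0, 1, 2, 3, 4, 5, 6, 7, 8}, keep only states in Sat with some successor in Z. Z1 = {0, 1, 2, 3, 4, 6, 7, 8}; Z2 = {0, 1, 2, 3, 4, 6, 7}; Z3 = {0, 1, 2, 3, 4, 7}; Z4 = {0, 1, 3, 4, 7}; Z5 = {0, 1, 4, 7}; Z6 = {0, 4, 7}; Z7 = {0, 7}; Z8 = {7}; fixed.
Sat(EG ¬wait) = {7}
7 ∈ Sat(EG ¬wait) = {7}, so the formula holds at 7.

Yes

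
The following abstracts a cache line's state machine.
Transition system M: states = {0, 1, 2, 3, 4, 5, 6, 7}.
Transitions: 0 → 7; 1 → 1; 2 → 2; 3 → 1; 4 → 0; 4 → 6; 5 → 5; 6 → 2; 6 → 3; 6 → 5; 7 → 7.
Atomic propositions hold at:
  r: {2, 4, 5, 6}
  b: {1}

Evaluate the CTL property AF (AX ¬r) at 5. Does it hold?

Sat(¬r) = {0, 1, 3, 7}
Sat(AX ¬r) = {s : every successor in {0, 1, 3, 7}} = {0, 1, 3, 7}
AF (AX ¬r): least fixpoint, start Z0 = {0, 1, 3, 7}, add states with every successor in Z. Already a fixed point.
Sat(AF (AX ¬r)) = {0, 1, 3, 7}
5 ∉ Sat(AF (AX ¬r)) = {0, 1, 3, 7}, so the formula does not hold at 5.

No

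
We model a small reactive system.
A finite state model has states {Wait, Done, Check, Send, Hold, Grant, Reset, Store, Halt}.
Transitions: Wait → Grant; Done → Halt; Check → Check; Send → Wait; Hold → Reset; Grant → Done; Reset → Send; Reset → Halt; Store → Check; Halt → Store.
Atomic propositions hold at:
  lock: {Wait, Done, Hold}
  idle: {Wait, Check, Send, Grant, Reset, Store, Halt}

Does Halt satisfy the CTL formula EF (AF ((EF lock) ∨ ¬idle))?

No

EF lock: least fixpoint, start Z0 = {Wait, Done, Hold}, add states with some successor in Z. Z1 = {Wait, Done, Send, Hold, Grant}; Z2 = {Wait, Done, Send, Hold, Grant, Reset}; fixed.
Sat(EF lock) = {Wait, Done, Send, Hold, Grant, Reset}
Sat(¬idle) = {Done, Hold}
Sat((EF lock) ∨ ¬idle) = {Wait, Done, Send, Hold, Grant, Reset}
AF ((EF lock) ∨ ¬idle): least fixpoint, start Z0 = {Wait, Done, Send, Hold, Grant, Reset}, add states with every successor in Z. Already a fixed point.
Sat(AF ((EF lock) ∨ ¬idle)) = {Wait, Done, Send, Hold, Grant, Reset}
EF (AF ((EF lock) ∨ ¬idle)): least fixpoint, start Z0 = {Wait, Done, Send, Hold, Grant, Reset}, add states with some successor in Z. Already a fixed point.
Sat(EF (AF ((EF lock) ∨ ¬idle))) = {Wait, Done, Send, Hold, Grant, Reset}
Halt ∉ Sat(EF (AF ((EF lock) ∨ ¬idle))) = {Wait, Done, Send, Hold, Grant, Reset}, so the formula does not hold at Halt.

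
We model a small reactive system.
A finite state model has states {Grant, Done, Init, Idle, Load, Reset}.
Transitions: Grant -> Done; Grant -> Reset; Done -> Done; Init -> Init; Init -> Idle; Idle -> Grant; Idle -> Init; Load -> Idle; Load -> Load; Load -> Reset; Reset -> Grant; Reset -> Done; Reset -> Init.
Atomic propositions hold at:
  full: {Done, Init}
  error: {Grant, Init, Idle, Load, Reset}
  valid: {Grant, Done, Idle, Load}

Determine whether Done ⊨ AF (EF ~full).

Sat(~full) = {Grant, Idle, Load, Reset}
EF ~full: least fixpoint, start Z0 = {Grant, Idle, Load, Reset}, add states with some successor in Z. Z1 = {Grant, Init, Idle, Load, Reset}; fixed.
Sat(EF ~full) = {Grant, Init, Idle, Load, Reset}
AF (EF ~full): least fixpoint, start Z0 = {Grant, Init, Idle, Load, Reset}, add states with every successor in Z. Already a fixed point.
Sat(AF (EF ~full)) = {Grant, Init, Idle, Load, Reset}
Done ∉ Sat(AF (EF ~full)) = {Grant, Init, Idle, Load, Reset}, so the formula does not hold at Done.

No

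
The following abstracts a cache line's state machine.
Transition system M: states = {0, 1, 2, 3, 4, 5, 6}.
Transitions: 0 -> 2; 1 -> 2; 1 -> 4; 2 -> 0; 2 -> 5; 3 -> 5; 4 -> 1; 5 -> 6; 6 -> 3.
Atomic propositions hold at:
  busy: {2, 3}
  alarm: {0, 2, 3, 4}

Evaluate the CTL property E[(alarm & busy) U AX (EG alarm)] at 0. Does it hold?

Sat(alarm & busy) = {2, 3}
EG alarm: greatest fixpoint, start Z0 = {0, 2, 3, 4}, keep only states in Sat with some successor in Z. Z1 = {0, 2}; fixed.
Sat(EG alarm) = {0, 2}
Sat(AX (EG alarm)) = {s : every successor in {0, 2}} = {0}
E[(alarm & busy) U AX (EG alarm)]: least fixpoint, start Z0 = Sat(AX (EG alarm)) = {0}, add states in Sat(alarm & busy) with some successor in Z. Z1 = {0, 2}; fixed.
Sat(E[(alarm & busy) U AX (EG alarm)]) = {0, 2}
0 ∈ Sat(E[(alarm & busy) U AX (EG alarm)]) = {0, 2}, so the formula holds at 0.

Yes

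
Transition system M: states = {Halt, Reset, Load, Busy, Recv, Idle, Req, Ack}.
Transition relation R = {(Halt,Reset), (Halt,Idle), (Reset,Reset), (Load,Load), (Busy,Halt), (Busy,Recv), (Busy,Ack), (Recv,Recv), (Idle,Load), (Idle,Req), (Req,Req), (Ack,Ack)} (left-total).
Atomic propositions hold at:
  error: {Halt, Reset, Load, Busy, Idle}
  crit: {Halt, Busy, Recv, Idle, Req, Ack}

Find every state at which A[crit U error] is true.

A[crit U error]: least fixpoint, start Z0 = Sat(error) = {Halt, Reset, Load, Busy, Idle}, add states in Sat(crit) with every successor in Z. Already a fixed point.
Sat(A[crit U error]) = {Halt, Reset, Load, Busy, Idle}

{Halt, Reset, Load, Busy, Idle}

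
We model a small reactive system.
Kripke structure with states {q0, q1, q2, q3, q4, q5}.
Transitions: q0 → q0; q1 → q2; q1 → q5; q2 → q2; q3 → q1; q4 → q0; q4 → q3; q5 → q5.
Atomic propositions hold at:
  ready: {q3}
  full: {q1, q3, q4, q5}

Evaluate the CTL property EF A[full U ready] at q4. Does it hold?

Yes

A[full U ready]: least fixpoint, start Z0 = Sat(ready) = {q3}, add states in Sat(full) with every successor in Z. Already a fixed point.
Sat(A[full U ready]) = {q3}
EF A[full U ready]: least fixpoint, start Z0 = {q3}, add states with some successor in Z. Z1 = {q3, q4}; fixed.
Sat(EF A[full U ready]) = {q3, q4}
q4 ∈ Sat(EF A[full U ready]) = {q3, q4}, so the formula holds at q4.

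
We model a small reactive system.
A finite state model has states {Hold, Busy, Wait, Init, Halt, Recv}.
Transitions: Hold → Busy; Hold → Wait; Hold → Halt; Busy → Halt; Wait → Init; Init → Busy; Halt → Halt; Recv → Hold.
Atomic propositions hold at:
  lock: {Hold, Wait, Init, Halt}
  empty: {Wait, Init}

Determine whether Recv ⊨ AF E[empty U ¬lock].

Yes

Sat(¬lock) = {Busy, Recv}
E[empty U ¬lock]: least fixpoint, start Z0 = Sat(¬lock) = {Busy, Recv}, add states in Sat(empty) with some successor in Z. Z1 = {Busy, Init, Recv}; Z2 = {Busy, Wait, Init, Recv}; fixed.
Sat(E[empty U ¬lock]) = {Busy, Wait, Init, Recv}
AF E[empty U ¬lock]: least fixpoint, start Z0 = {Busy, Wait, Init, Recv}, add states with every successor in Z. Already a fixed point.
Sat(AF E[empty U ¬lock]) = {Busy, Wait, Init, Recv}
Recv ∈ Sat(AF E[empty U ¬lock]) = {Busy, Wait, Init, Recv}, so the formula holds at Recv.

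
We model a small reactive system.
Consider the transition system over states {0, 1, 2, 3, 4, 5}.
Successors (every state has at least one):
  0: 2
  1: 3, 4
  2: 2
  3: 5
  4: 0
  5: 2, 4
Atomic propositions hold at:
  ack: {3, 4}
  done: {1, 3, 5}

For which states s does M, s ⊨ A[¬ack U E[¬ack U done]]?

{1, 3, 5}

Sat(¬ack) = {0, 1, 2, 5}
E[¬ack U done]: least fixpoint, start Z0 = Sat(done) = {1, 3, 5}, add states in Sat(¬ack) with some successor in Z. Already a fixed point.
Sat(E[¬ack U done]) = {1, 3, 5}
A[¬ack U E[¬ack U done]]: least fixpoint, start Z0 = Sat(E[¬ack U done]) = {1, 3, 5}, add states in Sat(¬ack) with every successor in Z. Already a fixed point.
Sat(A[¬ack U E[¬ack U done]]) = {1, 3, 5}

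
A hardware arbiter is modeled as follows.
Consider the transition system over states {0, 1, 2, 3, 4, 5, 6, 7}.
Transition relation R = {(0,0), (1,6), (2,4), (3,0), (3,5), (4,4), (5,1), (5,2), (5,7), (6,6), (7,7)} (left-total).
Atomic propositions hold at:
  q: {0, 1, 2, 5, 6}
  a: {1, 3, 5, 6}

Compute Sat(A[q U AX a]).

{1, 6}

Sat(AX a) = {s : every successor in {1, 3, 5, 6}} = {1, 6}
A[q U AX a]: least fixpoint, start Z0 = Sat(AX a) = {1, 6}, add states in Sat(q) with every successor in Z. Already a fixed point.
Sat(A[q U AX a]) = {1, 6}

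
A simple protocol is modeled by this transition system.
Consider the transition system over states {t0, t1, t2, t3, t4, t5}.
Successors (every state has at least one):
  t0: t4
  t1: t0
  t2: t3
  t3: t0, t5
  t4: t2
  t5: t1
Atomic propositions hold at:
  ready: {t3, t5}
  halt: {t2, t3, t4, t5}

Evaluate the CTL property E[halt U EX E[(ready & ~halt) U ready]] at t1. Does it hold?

No

Sat(~halt) = {t0, t1}
Sat(ready & ~halt) = ∅
E[(ready & ~halt) U ready]: least fixpoint, start Z0 = Sat(ready) = {t3, t5}, add states in Sat(ready & ~halt) with some successor in Z. Already a fixed point.
Sat(E[(ready & ~halt) U ready]) = {t3, t5}
Sat(EX E[(ready & ~halt) U ready]) = {s : some successor in {t3, t5}} = {t2, t3}
E[halt U EX E[(ready & ~halt) U ready]]: least fixpoint, start Z0 = Sat(EX E[(ready & ~halt) U ready]) = {t2, t3}, add states in Sat(halt) with some successor in Z. Z1 = {t2, t3, t4}; fixed.
Sat(E[halt U EX E[(ready & ~halt) U ready]]) = {t2, t3, t4}
t1 ∉ Sat(E[halt U EX E[(ready & ~halt) U ready]]) = {t2, t3, t4}, so the formula does not hold at t1.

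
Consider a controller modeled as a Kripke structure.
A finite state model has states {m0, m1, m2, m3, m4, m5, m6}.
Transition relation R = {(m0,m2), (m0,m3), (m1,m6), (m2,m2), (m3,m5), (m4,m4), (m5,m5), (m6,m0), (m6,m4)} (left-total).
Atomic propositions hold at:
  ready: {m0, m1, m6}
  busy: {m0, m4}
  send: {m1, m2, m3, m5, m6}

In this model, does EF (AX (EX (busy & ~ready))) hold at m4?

Yes

Sat(~ready) = {m2, m3, m4, m5}
Sat(busy & ~ready) = {m4}
Sat(EX (busy & ~ready)) = {s : some successor in {m4}} = {m4, m6}
Sat(AX (EX (busy & ~ready))) = {s : every successor in {m4, m6}} = {m1, m4}
EF (AX (EX (busy & ~ready))): least fixpoint, start Z0 = {m1, m4}, add states with some successor in Z. Z1 = {m1, m4, m6}; fixed.
Sat(EF (AX (EX (busy & ~ready)))) = {m1, m4, m6}
m4 ∈ Sat(EF (AX (EX (busy & ~ready)))) = {m1, m4, m6}, so the formula holds at m4.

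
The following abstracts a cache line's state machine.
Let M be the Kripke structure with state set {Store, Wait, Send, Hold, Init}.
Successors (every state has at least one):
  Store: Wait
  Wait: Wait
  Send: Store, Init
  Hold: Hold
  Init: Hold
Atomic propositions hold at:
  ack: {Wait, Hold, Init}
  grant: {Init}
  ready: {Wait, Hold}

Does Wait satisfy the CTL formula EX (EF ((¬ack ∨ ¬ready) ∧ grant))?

No

Sat(¬ack) = {Store, Send}
Sat(¬ready) = {Store, Send, Init}
Sat(¬ack ∨ ¬ready) = {Store, Send, Init}
Sat((¬ack ∨ ¬ready) ∧ grant) = {Init}
EF ((¬ack ∨ ¬ready) ∧ grant): least fixpoint, start Z0 = {Init}, add states with some successor in Z. Z1 = {Send, Init}; fixed.
Sat(EF ((¬ack ∨ ¬ready) ∧ grant)) = {Send, Init}
Sat(EX (EF ((¬ack ∨ ¬ready) ∧ grant))) = {s : some successor in {Send, Init}} = {Send}
Wait ∉ Sat(EX (EF ((¬ack ∨ ¬ready) ∧ grant))) = {Send}, so the formula does not hold at Wait.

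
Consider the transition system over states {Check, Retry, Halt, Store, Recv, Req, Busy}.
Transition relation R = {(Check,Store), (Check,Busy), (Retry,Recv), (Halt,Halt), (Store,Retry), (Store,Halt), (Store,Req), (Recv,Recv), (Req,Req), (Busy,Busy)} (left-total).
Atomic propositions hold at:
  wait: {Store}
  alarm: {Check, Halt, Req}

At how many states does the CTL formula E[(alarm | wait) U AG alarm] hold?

4

Sat(alarm | wait) = {Check, Halt, Store, Req}
AG alarm: greatest fixpoint, start Z0 = {Check, Halt, Req}, keep only states in Sat with every successor in Z. Z1 = {Halt, Req}; fixed.
Sat(AG alarm) = {Halt, Req}
E[(alarm | wait) U AG alarm]: least fixpoint, start Z0 = Sat(AG alarm) = {Halt, Req}, add states in Sat(alarm | wait) with some successor in Z. Z1 = {Halt, Store, Req}; Z2 = {Check, Halt, Store, Req}; fixed.
Sat(E[(alarm | wait) U AG alarm]) = {Check, Halt, Store, Req}
|Sat(E[(alarm | wait) U AG alarm])| = |{Check, Halt, Store, Req}| = 4.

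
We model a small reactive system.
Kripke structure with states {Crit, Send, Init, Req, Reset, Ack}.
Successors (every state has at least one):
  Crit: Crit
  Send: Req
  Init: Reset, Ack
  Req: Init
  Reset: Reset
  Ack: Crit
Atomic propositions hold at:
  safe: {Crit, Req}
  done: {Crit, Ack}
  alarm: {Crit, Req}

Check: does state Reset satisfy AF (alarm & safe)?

Sat(alarm & safe) = {Crit, Req}
AF (alarm & safe): least fixpoint, start Z0 = {Crit, Req}, add states with every successor in Z. Z1 = {Crit, Send, Req, Ack}; fixed.
Sat(AF (alarm & safe)) = {Crit, Send, Req, Ack}
Reset ∉ Sat(AF (alarm & safe)) = {Crit, Send, Req, Ack}, so the formula does not hold at Reset.

No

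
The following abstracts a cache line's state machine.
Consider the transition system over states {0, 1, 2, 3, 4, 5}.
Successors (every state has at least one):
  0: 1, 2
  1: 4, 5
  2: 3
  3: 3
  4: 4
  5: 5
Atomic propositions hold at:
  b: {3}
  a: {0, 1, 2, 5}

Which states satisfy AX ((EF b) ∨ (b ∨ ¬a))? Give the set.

{2, 3, 4}

EF b: least fixpoint, start Z0 = {3}, add states with some successor in Z. Z1 = {2, 3}; Z2 = {0, 2, 3}; fixed.
Sat(EF b) = {0, 2, 3}
Sat(¬a) = {3, 4}
Sat(b ∨ ¬a) = {3, 4}
Sat((EF b) ∨ (b ∨ ¬a)) = {0, 2, 3, 4}
Sat(AX ((EF b) ∨ (b ∨ ¬a))) = {s : every successor in {0, 2, 3, 4}} = {2, 3, 4}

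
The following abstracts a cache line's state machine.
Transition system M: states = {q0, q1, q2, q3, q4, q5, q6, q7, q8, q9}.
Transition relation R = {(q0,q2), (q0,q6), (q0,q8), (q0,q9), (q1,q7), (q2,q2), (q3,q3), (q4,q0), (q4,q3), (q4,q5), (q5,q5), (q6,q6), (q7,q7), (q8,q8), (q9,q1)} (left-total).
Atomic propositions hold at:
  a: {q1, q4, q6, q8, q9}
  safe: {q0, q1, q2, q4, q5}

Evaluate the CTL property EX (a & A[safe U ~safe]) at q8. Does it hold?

Yes

Sat(~safe) = {q3, q6, q7, q8, q9}
A[safe U ~safe]: least fixpoint, start Z0 = Sat(~safe) = {q3, q6, q7, q8, q9}, add states in Sat(safe) with every successor in Z. Z1 = {q1, q3, q6, q7, q8, q9}; fixed.
Sat(A[safe U ~safe]) = {q1, q3, q6, q7, q8, q9}
Sat(a & A[safe U ~safe]) = {q1, q6, q8, q9}
Sat(EX (a & A[safe U ~safe])) = {s : some successor in {q1, q6, q8, q9}} = {q0, q6, q8, q9}
q8 ∈ Sat(EX (a & A[safe U ~safe])) = {q0, q6, q8, q9}, so the formula holds at q8.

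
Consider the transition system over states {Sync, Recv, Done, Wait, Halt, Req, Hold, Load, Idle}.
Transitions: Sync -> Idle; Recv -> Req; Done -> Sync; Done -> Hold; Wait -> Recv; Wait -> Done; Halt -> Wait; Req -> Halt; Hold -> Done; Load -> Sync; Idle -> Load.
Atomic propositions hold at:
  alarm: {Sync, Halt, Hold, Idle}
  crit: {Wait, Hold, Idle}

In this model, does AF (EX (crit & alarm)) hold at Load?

Yes

Sat(crit & alarm) = {Hold, Idle}
Sat(EX (crit & alarm)) = {s : some successor in {Hold, Idle}} = {Sync, Done}
AF (EX (crit & alarm)): least fixpoint, start Z0 = {Sync, Done}, add states with every successor in Z. Z1 = {Sync, Done, Hold, Load}; Z2 = {Sync, Done, Hold, Load, Idle}; fixed.
Sat(AF (EX (crit & alarm))) = {Sync, Done, Hold, Load, Idle}
Load ∈ Sat(AF (EX (crit & alarm))) = {Sync, Done, Hold, Load, Idle}, so the formula holds at Load.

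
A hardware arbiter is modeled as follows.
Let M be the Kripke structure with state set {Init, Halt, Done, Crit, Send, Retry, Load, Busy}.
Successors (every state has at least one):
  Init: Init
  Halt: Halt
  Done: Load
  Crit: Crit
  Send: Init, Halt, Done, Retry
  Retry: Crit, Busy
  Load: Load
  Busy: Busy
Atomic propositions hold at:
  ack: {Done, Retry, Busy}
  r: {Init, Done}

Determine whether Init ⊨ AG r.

Yes

AG r: greatest fixpoint, start Z0 = {Init, Done}, keep only states in Sat with every successor in Z. Z1 = {Init}; fixed.
Sat(AG r) = {Init}
Init ∈ Sat(AG r) = {Init}, so the formula holds at Init.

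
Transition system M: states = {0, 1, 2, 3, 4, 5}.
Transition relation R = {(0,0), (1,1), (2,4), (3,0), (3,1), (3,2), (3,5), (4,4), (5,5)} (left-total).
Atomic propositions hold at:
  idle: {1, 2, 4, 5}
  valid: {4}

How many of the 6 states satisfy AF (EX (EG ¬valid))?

4

Sat(¬valid) = {0, 1, 2, 3, 5}
EG ¬valid: greatest fixpoint, start Z0 = {0, 1, 2, 3, 5}, keep only states in Sat with some successor in Z. Z1 = {0, 1, 3, 5}; fixed.
Sat(EG ¬valid) = {0, 1, 3, 5}
Sat(EX (EG ¬valid)) = {s : some successor in {0, 1, 3, 5}} = {0, 1, 3, 5}
AF (EX (EG ¬valid)): least fixpoint, start Z0 = {0, 1, 3, 5}, add states with every successor in Z. Already a fixed point.
Sat(AF (EX (EG ¬valid))) = {0, 1, 3, 5}
|Sat(AF (EX (EG ¬valid)))| = |{0, 1, 3, 5}| = 4.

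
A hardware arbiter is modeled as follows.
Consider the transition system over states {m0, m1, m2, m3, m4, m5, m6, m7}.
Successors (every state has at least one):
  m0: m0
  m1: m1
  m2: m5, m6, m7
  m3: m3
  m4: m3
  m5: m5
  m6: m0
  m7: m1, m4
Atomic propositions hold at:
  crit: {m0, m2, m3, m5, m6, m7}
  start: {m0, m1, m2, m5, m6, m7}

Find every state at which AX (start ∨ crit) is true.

Sat(start ∨ crit) = {m0, m1, m2, m3, m5, m6, m7}
Sat(AX (start ∨ crit)) = {s : every successor in {m0, m1, m2, m3, m5, m6, m7}} = {m0, m1, m2, m3, m4, m5, m6}

{m0, m1, m2, m3, m4, m5, m6}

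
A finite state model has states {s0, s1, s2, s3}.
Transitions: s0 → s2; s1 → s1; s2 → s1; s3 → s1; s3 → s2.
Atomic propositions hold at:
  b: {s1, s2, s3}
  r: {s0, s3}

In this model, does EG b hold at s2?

Yes

EG b: greatest fixpoint, start Z0 = {s1, s2, s3}, keep only states in Sat with some successor in Z. Already a fixed point.
Sat(EG b) = {s1, s2, s3}
s2 ∈ Sat(EG b) = {s1, s2, s3}, so the formula holds at s2.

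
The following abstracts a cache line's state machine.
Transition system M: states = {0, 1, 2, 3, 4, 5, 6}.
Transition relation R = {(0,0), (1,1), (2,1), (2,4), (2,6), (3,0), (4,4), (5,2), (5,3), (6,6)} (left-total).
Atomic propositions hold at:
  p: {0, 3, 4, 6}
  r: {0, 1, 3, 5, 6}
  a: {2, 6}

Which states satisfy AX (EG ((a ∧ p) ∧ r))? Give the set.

Sat(a ∧ p) = {6}
Sat((a ∧ p) ∧ r) = {6}
EG ((a ∧ p) ∧ r): greatest fixpoint, start Z0 = {6}, keep only states in Sat with some successor in Z. Already a fixed point.
Sat(EG ((a ∧ p) ∧ r)) = {6}
Sat(AX (EG ((a ∧ p) ∧ r))) = {s : every successor in {6}} = {6}

{6}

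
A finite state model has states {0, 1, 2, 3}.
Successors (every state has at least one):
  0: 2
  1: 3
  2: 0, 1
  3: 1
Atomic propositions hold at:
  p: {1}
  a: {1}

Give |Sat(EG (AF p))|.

2

AF p: least fixpoint, start Z0 = {1}, add states with every successor in Z. Z1 = {1, 3}; fixed.
Sat(AF p) = {1, 3}
EG (AF p): greatest fixpoint, start Z0 = {1, 3}, keep only states in Sat with some successor in Z. Already a fixed point.
Sat(EG (AF p)) = {1, 3}
|Sat(EG (AF p))| = |{1, 3}| = 2.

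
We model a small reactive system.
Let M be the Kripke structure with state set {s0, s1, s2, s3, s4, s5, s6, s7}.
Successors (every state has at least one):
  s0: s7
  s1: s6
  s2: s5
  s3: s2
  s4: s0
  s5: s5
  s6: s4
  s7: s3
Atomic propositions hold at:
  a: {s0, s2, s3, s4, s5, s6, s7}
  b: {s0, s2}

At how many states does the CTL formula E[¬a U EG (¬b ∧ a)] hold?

Sat(¬a) = {s1}
Sat(¬b) = {s1, s3, s4, s5, s6, s7}
Sat(¬b ∧ a) = {s3, s4, s5, s6, s7}
EG (¬b ∧ a): greatest fixpoint, start Z0 = {s3, s4, s5, s6, s7}, keep only states in Sat with some successor in Z. Z1 = {s5, s6, s7}; Z2 = {s5}; fixed.
Sat(EG (¬b ∧ a)) = {s5}
E[¬a U EG (¬b ∧ a)]: least fixpoint, start Z0 = Sat(EG (¬b ∧ a)) = {s5}, add states in Sat(¬a) with some successor in Z. Already a fixed point.
Sat(E[¬a U EG (¬b ∧ a)]) = {s5}
|Sat(E[¬a U EG (¬b ∧ a)])| = |{s5}| = 1.

1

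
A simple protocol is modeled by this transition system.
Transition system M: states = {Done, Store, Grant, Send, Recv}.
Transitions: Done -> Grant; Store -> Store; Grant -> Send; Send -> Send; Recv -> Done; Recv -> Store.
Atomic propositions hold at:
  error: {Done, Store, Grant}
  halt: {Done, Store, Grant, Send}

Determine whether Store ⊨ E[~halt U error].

Yes

Sat(~halt) = {Recv}
E[~halt U error]: least fixpoint, start Z0 = Sat(error) = {Done, Store, Grant}, add states in Sat(~halt) with some successor in Z. Z1 = {Done, Store, Grant, Recv}; fixed.
Sat(E[~halt U error]) = {Done, Store, Grant, Recv}
Store ∈ Sat(E[~halt U error]) = {Done, Store, Grant, Recv}, so the formula holds at Store.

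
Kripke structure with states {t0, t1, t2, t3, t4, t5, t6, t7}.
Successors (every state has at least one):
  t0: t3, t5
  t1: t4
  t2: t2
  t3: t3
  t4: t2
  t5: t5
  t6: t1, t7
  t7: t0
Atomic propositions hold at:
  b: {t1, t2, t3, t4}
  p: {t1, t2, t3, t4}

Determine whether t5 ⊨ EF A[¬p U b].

No

Sat(¬p) = {t0, t5, t6, t7}
A[¬p U b]: least fixpoint, start Z0 = Sat(b) = {t1, t2, t3, t4}, add states in Sat(¬p) with every successor in Z. Already a fixed point.
Sat(A[¬p U b]) = {t1, t2, t3, t4}
EF A[¬p U b]: least fixpoint, start Z0 = {t1, t2, t3, t4}, add states with some successor in Z. Z1 = {t0, t1, t2, t3, t4, t6}; Z2 = {t0, t1, t2, t3, t4, t6, t7}; fixed.
Sat(EF A[¬p U b]) = {t0, t1, t2, t3, t4, t6, t7}
t5 ∉ Sat(EF A[¬p U b]) = {t0, t1, t2, t3, t4, t6, t7}, so the formula does not hold at t5.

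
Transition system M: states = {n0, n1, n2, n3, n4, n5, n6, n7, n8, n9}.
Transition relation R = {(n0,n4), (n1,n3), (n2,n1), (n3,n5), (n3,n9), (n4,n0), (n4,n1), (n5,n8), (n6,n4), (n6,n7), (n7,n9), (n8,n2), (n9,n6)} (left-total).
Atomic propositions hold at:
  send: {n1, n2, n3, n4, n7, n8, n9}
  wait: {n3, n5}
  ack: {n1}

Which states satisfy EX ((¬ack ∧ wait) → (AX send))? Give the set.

Sat(¬ack) = {n0, n2, n3, n4, n5, n6, n7, n8, n9}
Sat(¬ack ∧ wait) = {n3, n5}
Sat(AX send) = {s : every successor in {n1, n2, n3, n4, n7, n8, n9}} = {n0, n1, n2, n5, n6, n7, n8}
Sat((¬ack ∧ wait) → (AX send)) = {n0, n1, n2, n4, n5, n6, n7, n8, n9}
Sat(EX ((¬ack ∧ wait) → (AX send))) = {s : some successor in {n0, n1, n2, n4, n5, n6, n7, n8, n9}} = {n0, n2, n3, n4, n5, n6, n7, n8, n9}

{n0, n2, n3, n4, n5, n6, n7, n8, n9}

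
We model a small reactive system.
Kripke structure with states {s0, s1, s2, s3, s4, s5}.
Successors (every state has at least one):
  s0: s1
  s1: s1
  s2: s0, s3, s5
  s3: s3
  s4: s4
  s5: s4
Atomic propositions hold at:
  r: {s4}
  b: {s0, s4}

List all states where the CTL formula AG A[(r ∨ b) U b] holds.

Sat(r ∨ b) = {s0, s4}
A[(r ∨ b) U b]: least fixpoint, start Z0 = Sat(b) = {s0, s4}, add states in Sat(r ∨ b) with every successor in Z. Already a fixed point.
Sat(A[(r ∨ b) U b]) = {s0, s4}
AG A[(r ∨ b) U b]: greatest fixpoint, start Z0 = {s0, s4}, keep only states in Sat with every successor in Z. Z1 = {s4}; fixed.
Sat(AG A[(r ∨ b) U b]) = {s4}

{s4}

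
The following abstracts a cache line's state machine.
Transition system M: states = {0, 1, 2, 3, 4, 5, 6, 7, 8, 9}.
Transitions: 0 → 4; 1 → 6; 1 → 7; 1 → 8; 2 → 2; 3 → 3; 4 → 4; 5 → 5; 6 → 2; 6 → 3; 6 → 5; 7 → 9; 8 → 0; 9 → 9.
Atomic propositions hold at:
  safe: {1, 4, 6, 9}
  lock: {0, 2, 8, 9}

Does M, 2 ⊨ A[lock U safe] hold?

A[lock U safe]: least fixpoint, start Z0 = Sat(safe) = {1, 4, 6, 9}, add states in Sat(lock) with every successor in Z. Z1 = {0, 1, 4, 6, 9}; Z2 = {0, 1, 4, 6, 8, 9}; fixed.
Sat(A[lock U safe]) = {0, 1, 4, 6, 8, 9}
2 ∉ Sat(A[lock U safe]) = {0, 1, 4, 6, 8, 9}, so the formula does not hold at 2.

No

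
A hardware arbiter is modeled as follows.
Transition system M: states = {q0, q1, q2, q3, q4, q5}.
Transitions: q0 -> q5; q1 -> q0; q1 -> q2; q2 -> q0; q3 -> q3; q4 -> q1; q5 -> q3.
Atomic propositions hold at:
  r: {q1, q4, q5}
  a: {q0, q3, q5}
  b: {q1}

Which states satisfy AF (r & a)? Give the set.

{q0, q1, q2, q4, q5}

Sat(r & a) = {q5}
AF (r & a): least fixpoint, start Z0 = {q5}, add states with every successor in Z. Z1 = {q0, q5}; Z2 = {q0, q2, q5}; Z3 = {q0, q1, q2, q5}; Z4 = {q0, q1, q2, q4, q5}; fixed.
Sat(AF (r & a)) = {q0, q1, q2, q4, q5}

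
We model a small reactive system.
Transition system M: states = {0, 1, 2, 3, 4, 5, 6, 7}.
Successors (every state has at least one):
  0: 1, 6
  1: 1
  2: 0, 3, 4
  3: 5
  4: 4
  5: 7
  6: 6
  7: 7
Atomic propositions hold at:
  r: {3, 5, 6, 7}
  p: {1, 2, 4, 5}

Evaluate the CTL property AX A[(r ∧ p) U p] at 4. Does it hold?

Yes

Sat(r ∧ p) = {5}
A[(r ∧ p) U p]: least fixpoint, start Z0 = Sat(p) = {1, 2, 4, 5}, add states in Sat(r ∧ p) with every successor in Z. Already a fixed point.
Sat(A[(r ∧ p) U p]) = {1, 2, 4, 5}
Sat(AX A[(r ∧ p) U p]) = {s : every successor in {1, 2, 4, 5}} = {1, 3, 4}
4 ∈ Sat(AX A[(r ∧ p) U p]) = {1, 3, 4}, so the formula holds at 4.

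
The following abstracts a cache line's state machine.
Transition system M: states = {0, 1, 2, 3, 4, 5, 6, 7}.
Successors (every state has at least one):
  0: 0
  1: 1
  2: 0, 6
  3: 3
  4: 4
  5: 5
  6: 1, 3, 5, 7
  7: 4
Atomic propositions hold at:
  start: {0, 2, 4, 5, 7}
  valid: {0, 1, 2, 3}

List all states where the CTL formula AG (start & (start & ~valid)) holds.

{4, 5, 7}

Sat(~valid) = {4, 5, 6, 7}
Sat(start & ~valid) = {4, 5, 7}
Sat(start & (start & ~valid)) = {4, 5, 7}
AG (start & (start & ~valid)): greatest fixpoint, start Z0 = {4, 5, 7}, keep only states in Sat with every successor in Z. Already a fixed point.
Sat(AG (start & (start & ~valid))) = {4, 5, 7}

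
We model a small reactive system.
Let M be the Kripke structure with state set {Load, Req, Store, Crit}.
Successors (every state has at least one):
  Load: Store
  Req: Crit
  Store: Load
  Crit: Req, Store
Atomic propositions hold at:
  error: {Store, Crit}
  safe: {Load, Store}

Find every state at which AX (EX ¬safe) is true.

Sat(¬safe) = {Req, Crit}
Sat(EX ¬safe) = {s : some successor in {Req, Crit}} = {Req, Crit}
Sat(AX (EX ¬safe)) = {s : every successor in {Req, Crit}} = {Req}

{Req}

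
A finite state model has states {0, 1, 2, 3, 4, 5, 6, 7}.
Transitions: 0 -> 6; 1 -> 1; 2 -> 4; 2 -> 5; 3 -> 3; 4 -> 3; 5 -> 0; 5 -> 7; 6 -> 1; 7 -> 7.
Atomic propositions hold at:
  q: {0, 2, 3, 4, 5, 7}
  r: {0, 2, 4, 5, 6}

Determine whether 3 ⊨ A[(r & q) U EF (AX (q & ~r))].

Yes

Sat(r & q) = {0, 2, 4, 5}
Sat(~r) = {1, 3, 7}
Sat(q & ~r) = {3, 7}
Sat(AX (q & ~r)) = {s : every successor in {3, 7}} = {3, 4, 7}
EF (AX (q & ~r)): least fixpoint, start Z0 = {3, 4, 7}, add states with some successor in Z. Z1 = {2, 3, 4, 5, 7}; fixed.
Sat(EF (AX (q & ~r))) = {2, 3, 4, 5, 7}
A[(r & q) U EF (AX (q & ~r))]: least fixpoint, start Z0 = Sat(EF (AX (q & ~r))) = {2, 3, 4, 5, 7}, add states in Sat(r & q) with every successor in Z. Already a fixed point.
Sat(A[(r & q) U EF (AX (q & ~r))]) = {2, 3, 4, 5, 7}
3 ∈ Sat(A[(r & q) U EF (AX (q & ~r))]) = {2, 3, 4, 5, 7}, so the formula holds at 3.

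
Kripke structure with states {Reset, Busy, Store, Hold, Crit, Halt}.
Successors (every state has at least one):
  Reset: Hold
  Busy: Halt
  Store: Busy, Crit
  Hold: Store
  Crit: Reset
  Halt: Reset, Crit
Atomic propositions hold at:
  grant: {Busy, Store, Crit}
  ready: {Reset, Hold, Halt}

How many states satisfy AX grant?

Sat(AX grant) = {s : every successor in {Busy, Store, Crit}} = {Store, Hold}
|Sat(AX grant)| = |{Store, Hold}| = 2.

2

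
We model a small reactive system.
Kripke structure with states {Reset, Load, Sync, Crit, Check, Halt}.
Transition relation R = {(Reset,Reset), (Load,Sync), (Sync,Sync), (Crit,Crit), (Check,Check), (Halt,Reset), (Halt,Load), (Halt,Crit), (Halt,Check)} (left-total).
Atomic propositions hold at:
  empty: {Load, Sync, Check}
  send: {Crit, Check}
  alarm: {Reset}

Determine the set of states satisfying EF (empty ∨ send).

{Load, Sync, Crit, Check, Halt}

Sat(empty ∨ send) = {Load, Sync, Crit, Check}
EF (empty ∨ send): least fixpoint, start Z0 = {Load, Sync, Crit, Check}, add states with some successor in Z. Z1 = {Load, Sync, Crit, Check, Halt}; fixed.
Sat(EF (empty ∨ send)) = {Load, Sync, Crit, Check, Halt}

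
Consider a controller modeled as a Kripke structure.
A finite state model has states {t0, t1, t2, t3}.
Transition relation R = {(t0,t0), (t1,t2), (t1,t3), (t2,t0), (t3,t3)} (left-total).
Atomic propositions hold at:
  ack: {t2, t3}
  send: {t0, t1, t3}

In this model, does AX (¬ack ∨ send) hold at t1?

Sat(¬ack) = {t0, t1}
Sat(¬ack ∨ send) = {t0, t1, t3}
Sat(AX (¬ack ∨ send)) = {s : every successor in {t0, t1, t3}} = {t0, t2, t3}
t1 ∉ Sat(AX (¬ack ∨ send)) = {t0, t2, t3}, so the formula does not hold at t1.

No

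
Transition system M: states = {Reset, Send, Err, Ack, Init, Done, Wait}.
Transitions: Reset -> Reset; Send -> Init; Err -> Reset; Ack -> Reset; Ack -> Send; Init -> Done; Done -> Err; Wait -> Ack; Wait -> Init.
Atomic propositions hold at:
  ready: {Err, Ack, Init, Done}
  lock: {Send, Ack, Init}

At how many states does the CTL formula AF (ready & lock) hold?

4

Sat(ready & lock) = {Ack, Init}
AF (ready & lock): least fixpoint, start Z0 = {Ack, Init}, add states with every successor in Z. Z1 = {Send, Ack, Init, Wait}; fixed.
Sat(AF (ready & lock)) = {Send, Ack, Init, Wait}
|Sat(AF (ready & lock))| = |{Send, Ack, Init, Wait}| = 4.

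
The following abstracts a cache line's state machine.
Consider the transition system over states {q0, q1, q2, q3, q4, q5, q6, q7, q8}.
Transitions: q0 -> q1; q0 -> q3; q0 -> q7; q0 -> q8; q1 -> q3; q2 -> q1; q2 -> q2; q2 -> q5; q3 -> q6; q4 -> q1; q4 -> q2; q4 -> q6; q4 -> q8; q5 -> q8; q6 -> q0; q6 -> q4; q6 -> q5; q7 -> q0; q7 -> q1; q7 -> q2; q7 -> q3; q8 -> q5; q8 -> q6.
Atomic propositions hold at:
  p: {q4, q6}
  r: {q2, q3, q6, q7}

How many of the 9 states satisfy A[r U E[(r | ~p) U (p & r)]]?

Sat(~p) = {q0, q1, q2, q3, q5, q7, q8}
Sat(r | ~p) = {q0, q1, q2, q3, q5, q6, q7, q8}
Sat(p & r) = {q6}
E[(r | ~p) U (p & r)]: least fixpoint, start Z0 = Sat((p & r)) = {q6}, add states in Sat(r | ~p) with some successor in Z. Z1 = {q3, q6, q8}; Z2 = {q0, q1, q3, q5, q6, q7, q8}; Z3 = {q0, q1, q2, q3, q5, q6, q7, q8}; fixed.
Sat(E[(r | ~p) U (p & r)]) = {q0, q1, q2, q3, q5, q6, q7, q8}
A[r U E[(r | ~p) U (p & r)]]: least fixpoint, start Z0 = Sat(E[(r | ~p) U (p & r)]) = {q0, q1, q2, q3, q5, q6, q7, q8}, add states in Sat(r) with every successor in Z. Already a fixed point.
Sat(A[r U E[(r | ~p) U (p & r)]]) = {q0, q1, q2, q3, q5, q6, q7, q8}
|Sat(A[r U E[(r | ~p) U (p & r)]])| = |{q0, q1, q2, q3, q5, q6, q7, q8}| = 8.

8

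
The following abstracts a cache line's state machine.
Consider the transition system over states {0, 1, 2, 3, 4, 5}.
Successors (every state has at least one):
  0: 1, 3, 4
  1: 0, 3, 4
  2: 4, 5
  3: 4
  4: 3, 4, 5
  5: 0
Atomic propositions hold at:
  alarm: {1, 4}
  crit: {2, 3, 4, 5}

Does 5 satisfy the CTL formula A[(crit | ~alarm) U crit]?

Sat(~alarm) = {0, 2, 3, 5}
Sat(crit | ~alarm) = {0, 2, 3, 4, 5}
A[(crit | ~alarm) U crit]: least fixpoint, start Z0 = Sat(crit) = {2, 3, 4, 5}, add states in Sat(crit | ~alarm) with every successor in Z. Already a fixed point.
Sat(A[(crit | ~alarm) U crit]) = {2, 3, 4, 5}
5 ∈ Sat(A[(crit | ~alarm) U crit]) = {2, 3, 4, 5}, so the formula holds at 5.

Yes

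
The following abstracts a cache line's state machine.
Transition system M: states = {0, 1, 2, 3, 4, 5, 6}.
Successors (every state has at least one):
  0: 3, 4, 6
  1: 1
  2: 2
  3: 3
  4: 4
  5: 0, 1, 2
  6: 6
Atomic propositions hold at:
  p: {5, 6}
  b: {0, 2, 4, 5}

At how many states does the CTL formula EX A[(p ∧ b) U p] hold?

Sat(p ∧ b) = {5}
A[(p ∧ b) U p]: least fixpoint, start Z0 = Sat(p) = {5, 6}, add states in Sat(p ∧ b) with every successor in Z. Already a fixed point.
Sat(A[(p ∧ b) U p]) = {5, 6}
Sat(EX A[(p ∧ b) U p]) = {s : some successor in {5, 6}} = {0, 6}
|Sat(EX A[(p ∧ b) U p])| = |{0, 6}| = 2.

2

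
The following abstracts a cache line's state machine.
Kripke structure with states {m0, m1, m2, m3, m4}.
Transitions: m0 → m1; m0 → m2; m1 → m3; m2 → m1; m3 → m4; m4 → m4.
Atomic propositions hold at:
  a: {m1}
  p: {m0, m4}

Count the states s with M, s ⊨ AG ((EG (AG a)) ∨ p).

1

AG a: greatest fixpoint, start Z0 = {m1}, keep only states in Sat with every successor in Z. Z1 = ∅; fixed.
Sat(AG a) = ∅
EG (AG a): greatest fixpoint, start Z0 = ∅, keep only states in Sat with some successor in Z. Already a fixed point.
Sat(EG (AG a)) = ∅
Sat((EG (AG a)) ∨ p) = {m0, m4}
AG ((EG (AG a)) ∨ p): greatest fixpoint, start Z0 = {m0, m4}, keep only states in Sat with every successor in Z. Z1 = {m4}; fixed.
Sat(AG ((EG (AG a)) ∨ p)) = {m4}
|Sat(AG ((EG (AG a)) ∨ p))| = |{m4}| = 1.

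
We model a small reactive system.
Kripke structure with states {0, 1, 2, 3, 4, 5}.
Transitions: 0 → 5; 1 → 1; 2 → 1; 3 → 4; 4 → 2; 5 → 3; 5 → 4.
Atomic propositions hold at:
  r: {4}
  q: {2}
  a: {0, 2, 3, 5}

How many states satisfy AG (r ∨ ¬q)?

Sat(¬q) = {0, 1, 3, 4, 5}
Sat(r ∨ ¬q) = {0, 1, 3, 4, 5}
AG (r ∨ ¬q): greatest fixpoint, start Z0 = {0, 1, 3, 4, 5}, keep only states in Sat with every successor in Z. Z1 = {0, 1, 3, 5}; Z2 = {0, 1}; Z3 = {1}; fixed.
Sat(AG (r ∨ ¬q)) = {1}
|Sat(AG (r ∨ ¬q))| = |{1}| = 1.

1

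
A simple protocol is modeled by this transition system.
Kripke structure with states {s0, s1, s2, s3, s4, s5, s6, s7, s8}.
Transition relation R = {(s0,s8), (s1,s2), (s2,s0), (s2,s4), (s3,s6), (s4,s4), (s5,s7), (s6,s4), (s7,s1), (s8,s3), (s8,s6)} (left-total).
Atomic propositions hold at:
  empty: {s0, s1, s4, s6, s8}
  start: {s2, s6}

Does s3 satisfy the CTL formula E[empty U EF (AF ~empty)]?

Sat(~empty) = {s2, s3, s5, s7}
AF ~empty: least fixpoint, start Z0 = {s2, s3, s5, s7}, add states with every successor in Z. Z1 = {s1, s2, s3, s5, s7}; fixed.
Sat(AF ~empty) = {s1, s2, s3, s5, s7}
EF (AF ~empty): least fixpoint, start Z0 = {s1, s2, s3, s5, s7}, add states with some successor in Z. Z1 = {s1, s2, s3, s5, s7, s8}; Z2 = {s0, s1, s2, s3, s5, s7, s8}; fixed.
Sat(EF (AF ~empty)) = {s0, s1, s2, s3, s5, s7, s8}
E[empty U EF (AF ~empty)]: least fixpoint, start Z0 = Sat(EF (AF ~empty)) = {s0, s1, s2, s3, s5, s7, s8}, add states in Sat(empty) with some successor in Z. Already a fixed point.
Sat(E[empty U EF (AF ~empty)]) = {s0, s1, s2, s3, s5, s7, s8}
s3 ∈ Sat(E[empty U EF (AF ~empty)]) = {s0, s1, s2, s3, s5, s7, s8}, so the formula holds at s3.

Yes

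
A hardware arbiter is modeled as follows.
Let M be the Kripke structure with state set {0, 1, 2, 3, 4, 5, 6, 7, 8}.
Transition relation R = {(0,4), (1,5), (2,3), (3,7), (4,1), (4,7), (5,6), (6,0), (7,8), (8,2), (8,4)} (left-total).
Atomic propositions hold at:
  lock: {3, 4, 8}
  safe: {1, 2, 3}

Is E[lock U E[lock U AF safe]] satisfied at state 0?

No

AF safe: least fixpoint, start Z0 = {1, 2, 3}, add states with every successor in Z. Already a fixed point.
Sat(AF safe) = {1, 2, 3}
E[lock U AF safe]: least fixpoint, start Z0 = Sat(AF safe) = {1, 2, 3}, add states in Sat(lock) with some successor in Z. Z1 = {1, 2, 3, 4, 8}; fixed.
Sat(E[lock U AF safe]) = {1, 2, 3, 4, 8}
E[lock U E[lock U AF safe]]: least fixpoint, start Z0 = Sat(E[lock U AF safe]) = {1, 2, 3, 4, 8}, add states in Sat(lock) with some successor in Z. Already a fixed point.
Sat(E[lock U E[lock U AF safe]]) = {1, 2, 3, 4, 8}
0 ∉ Sat(E[lock U E[lock U AF safe]]) = {1, 2, 3, 4, 8}, so the formula does not hold at 0.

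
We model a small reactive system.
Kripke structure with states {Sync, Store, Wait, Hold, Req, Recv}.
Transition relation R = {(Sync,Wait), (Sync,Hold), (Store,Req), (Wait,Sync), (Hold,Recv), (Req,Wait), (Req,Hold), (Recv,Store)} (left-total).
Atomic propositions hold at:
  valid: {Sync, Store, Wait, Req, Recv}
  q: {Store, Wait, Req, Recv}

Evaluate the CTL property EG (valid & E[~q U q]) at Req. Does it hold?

Yes

Sat(~q) = {Sync, Hold}
E[~q U q]: least fixpoint, start Z0 = Sat(q) = {Store, Wait, Req, Recv}, add states in Sat(~q) with some successor in Z. Z1 = {Sync, Store, Wait, Hold, Req, Recv}; fixed.
Sat(E[~q U q]) = {Sync, Store, Wait, Hold, Req, Recv}
Sat(valid & E[~q U q]) = {Sync, Store, Wait, Req, Recv}
EG (valid & E[~q U q]): greatest fixpoint, start Z0 = {Sync, Store, Wait, Req, Recv}, keep only states in Sat with some successor in Z. Already a fixed point.
Sat(EG (valid & E[~q U q])) = {Sync, Store, Wait, Req, Recv}
Req ∈ Sat(EG (valid & E[~q U q])) = {Sync, Store, Wait, Req, Recv}, so the formula holds at Req.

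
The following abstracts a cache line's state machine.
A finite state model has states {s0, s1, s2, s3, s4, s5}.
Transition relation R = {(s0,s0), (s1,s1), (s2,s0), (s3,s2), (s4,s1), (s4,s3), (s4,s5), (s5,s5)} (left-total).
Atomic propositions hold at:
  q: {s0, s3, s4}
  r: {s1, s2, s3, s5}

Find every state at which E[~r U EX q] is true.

Sat(~r) = {s0, s4}
Sat(EX q) = {s : some successor in {s0, s3, s4}} = {s0, s2, s4}
E[~r U EX q]: least fixpoint, start Z0 = Sat(EX q) = {s0, s2, s4}, add states in Sat(~r) with some successor in Z. Already a fixed point.
Sat(E[~r U EX q]) = {s0, s2, s4}

{s0, s2, s4}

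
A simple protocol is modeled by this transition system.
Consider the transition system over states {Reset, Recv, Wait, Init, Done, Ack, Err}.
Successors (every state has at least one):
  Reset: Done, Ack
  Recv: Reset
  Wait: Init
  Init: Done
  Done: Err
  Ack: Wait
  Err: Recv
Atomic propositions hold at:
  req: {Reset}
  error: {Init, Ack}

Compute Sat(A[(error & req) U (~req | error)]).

Sat(error & req) = ∅
Sat(~req) = {Recv, Wait, Init, Done, Ack, Err}
Sat(~req | error) = {Recv, Wait, Init, Done, Ack, Err}
A[(error & req) U (~req | error)]: least fixpoint, start Z0 = Sat((~req | error)) = {Recv, Wait, Init, Done, Ack, Err}, add states in Sat(error & req) with every successor in Z. Already a fixed point.
Sat(A[(error & req) U (~req | error)]) = {Recv, Wait, Init, Done, Ack, Err}

{Recv, Wait, Init, Done, Ack, Err}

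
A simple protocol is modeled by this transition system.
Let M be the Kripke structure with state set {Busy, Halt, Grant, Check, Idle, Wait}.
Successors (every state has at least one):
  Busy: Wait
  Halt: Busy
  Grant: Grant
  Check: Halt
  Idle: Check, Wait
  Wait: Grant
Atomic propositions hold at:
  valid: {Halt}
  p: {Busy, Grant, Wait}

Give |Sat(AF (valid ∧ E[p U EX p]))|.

Sat(EX p) = {s : some successor in {Busy, Grant, Wait}} = {Busy, Halt, Grant, Idle, Wait}
E[p U EX p]: least fixpoint, start Z0 = Sat(EX p) = {Busy, Halt, Grant, Idle, Wait}, add states in Sat(p) with some successor in Z. Already a fixed point.
Sat(E[p U EX p]) = {Busy, Halt, Grant, Idle, Wait}
Sat(valid ∧ E[p U EX p]) = {Halt}
AF (valid ∧ E[p U EX p]): least fixpoint, start Z0 = {Halt}, add states with every successor in Z. Z1 = {Halt, Check}; fixed.
Sat(AF (valid ∧ E[p U EX p])) = {Halt, Check}
|Sat(AF (valid ∧ E[p U EX p]))| = |{Halt, Check}| = 2.

2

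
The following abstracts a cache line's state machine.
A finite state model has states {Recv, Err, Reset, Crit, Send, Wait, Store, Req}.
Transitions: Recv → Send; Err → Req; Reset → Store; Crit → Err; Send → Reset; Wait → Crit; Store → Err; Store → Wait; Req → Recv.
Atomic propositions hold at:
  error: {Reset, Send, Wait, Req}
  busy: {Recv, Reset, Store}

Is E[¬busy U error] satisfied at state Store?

No

Sat(¬busy) = {Err, Crit, Send, Wait, Req}
E[¬busy U error]: least fixpoint, start Z0 = Sat(error) = {Reset, Send, Wait, Req}, add states in Sat(¬busy) with some successor in Z. Z1 = {Err, Reset, Send, Wait, Req}; Z2 = {Err, Reset, Crit, Send, Wait, Req}; fixed.
Sat(E[¬busy U error]) = {Err, Reset, Crit, Send, Wait, Req}
Store ∉ Sat(E[¬busy U error]) = {Err, Reset, Crit, Send, Wait, Req}, so the formula does not hold at Store.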